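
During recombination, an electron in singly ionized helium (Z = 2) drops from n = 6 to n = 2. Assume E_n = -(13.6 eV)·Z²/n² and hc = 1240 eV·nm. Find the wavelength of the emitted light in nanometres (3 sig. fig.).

103 nm

For Z = 2 the level energies scale as Z², so the effective Rydberg energy is 13.6 × 4 = 54.40 eV.
ΔE = 54.40 × (1/2² − 1/6²) = 54.40 × 0.2222 = 12.09 eV.
λ = hc/ΔE = 1240 / 12.09 = 103 nm.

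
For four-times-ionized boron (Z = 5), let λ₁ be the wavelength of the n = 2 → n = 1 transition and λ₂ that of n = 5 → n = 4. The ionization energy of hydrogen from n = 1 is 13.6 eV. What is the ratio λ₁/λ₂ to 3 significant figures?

λ ∝ 1/ΔE ∝ 1/(1/n_f² − 1/n_i²), and the Z² and hc factors cancel in the ratio.
λ₁/λ₂ = (1/4² − 1/5²)/(1/1² − 1/2²) = 0.02250/0.7500 = 0.0300.

0.0300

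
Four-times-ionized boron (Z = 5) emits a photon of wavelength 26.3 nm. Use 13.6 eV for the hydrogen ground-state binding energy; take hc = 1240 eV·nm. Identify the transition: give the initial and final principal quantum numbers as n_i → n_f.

n_i = 3, n_f = 2

The photon energy is ΔE = hc/λ = 1240 / 26.3 = 47.15 eV.
With Z = 5, ΔE = 340.0 × (1/n_f² − 1/n_i²), so 1/n_f² − 1/n_i² = 0.1387.
Trying n_f = 2 gives 1/n_i² = 0.1113, i.e. n_i ≈ 3; this pair matches.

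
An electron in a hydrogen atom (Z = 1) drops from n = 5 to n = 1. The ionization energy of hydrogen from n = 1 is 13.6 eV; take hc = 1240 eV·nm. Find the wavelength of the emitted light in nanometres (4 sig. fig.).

94.98 nm

ΔE = 13.60 × (1/1² − 1/5²) = 13.60 × 0.9600 = 13.06 eV.
λ = hc/ΔE = 1240 / 13.06 = 94.98 nm.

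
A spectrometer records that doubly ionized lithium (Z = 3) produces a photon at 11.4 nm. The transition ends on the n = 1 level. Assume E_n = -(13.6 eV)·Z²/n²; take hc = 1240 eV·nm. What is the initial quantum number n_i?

n_i = 3

The photon energy is ΔE = hc/λ = 1240 / 11.4 = 108.8 eV.
With Z = 3, ΔE = 122.4 × (1/n_f² − 1/n_i²), so 1/n_f² − 1/n_i² = 0.8887.
With n_f = 1: 1/n_i² = 1/1 − 0.8887 = 0.1113, so n_i ≈ 3.00.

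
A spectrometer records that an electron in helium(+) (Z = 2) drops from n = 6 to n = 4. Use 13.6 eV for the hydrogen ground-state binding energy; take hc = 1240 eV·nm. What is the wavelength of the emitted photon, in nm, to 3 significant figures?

656 nm

For Z = 2 the level energies scale as Z², so the effective Rydberg energy is 13.6 × 4 = 54.40 eV.
ΔE = 54.40 × (1/4² − 1/6²) = 54.40 × 0.03472 = 1.889 eV.
λ = hc/ΔE = 1240 / 1.889 = 656 nm.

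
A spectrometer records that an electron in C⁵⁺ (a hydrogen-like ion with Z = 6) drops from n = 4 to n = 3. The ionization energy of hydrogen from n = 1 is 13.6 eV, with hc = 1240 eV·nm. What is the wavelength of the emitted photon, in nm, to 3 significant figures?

For Z = 6 the level energies scale as Z², so the effective Rydberg energy is 13.6 × 36 = 489.6 eV.
ΔE = 489.6 × (1/3² − 1/4²) = 489.6 × 0.04861 = 23.80 eV.
λ = hc/ΔE = 1240 / 23.80 = 52.1 nm.

52.1 nm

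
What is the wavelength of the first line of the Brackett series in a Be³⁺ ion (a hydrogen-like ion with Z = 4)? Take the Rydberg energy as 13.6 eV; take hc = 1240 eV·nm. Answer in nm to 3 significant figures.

The Brackett series terminates on n_f = 4; the first line has n_i = 4+1 = 5.
ΔE = 217.6 × (1/4² − 1/5²) = 4.896 eV.
λ = 1240 / 4.896 = 253 nm.

253 nm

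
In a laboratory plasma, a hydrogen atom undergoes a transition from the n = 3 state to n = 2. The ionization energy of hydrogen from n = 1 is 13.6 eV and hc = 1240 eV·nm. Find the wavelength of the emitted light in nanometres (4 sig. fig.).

656.5 nm

ΔE = 13.60 × (1/2² − 1/3²) = 13.60 × 0.1389 = 1.889 eV.
λ = hc/ΔE = 1240 / 1.889 = 656.5 nm.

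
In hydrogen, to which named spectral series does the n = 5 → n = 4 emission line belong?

Brackett

The series is set by the lower level: n_f = 4 is the Brackett series.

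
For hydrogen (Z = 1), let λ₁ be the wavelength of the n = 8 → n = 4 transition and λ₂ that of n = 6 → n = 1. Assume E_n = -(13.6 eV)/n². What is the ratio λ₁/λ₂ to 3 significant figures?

20.7

λ ∝ 1/ΔE ∝ 1/(1/n_f² − 1/n_i²), and the Z² and hc factors cancel in the ratio.
λ₁/λ₂ = (1/1² − 1/6²)/(1/4² − 1/8²) = 0.9722/0.04688 = 20.7.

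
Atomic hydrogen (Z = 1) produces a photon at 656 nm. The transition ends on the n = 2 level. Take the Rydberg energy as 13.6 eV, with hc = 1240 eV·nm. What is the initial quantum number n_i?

n_i = 3

The photon energy is ΔE = hc/λ = 1240 / 656 = 1.890 eV.
With Z = 1, ΔE = 13.60 × (1/n_f² − 1/n_i²), so 1/n_f² − 1/n_i² = 0.1390.
With n_f = 2: 1/n_i² = 1/4 − 0.1390 = 0.1110, so n_i ≈ 3.00.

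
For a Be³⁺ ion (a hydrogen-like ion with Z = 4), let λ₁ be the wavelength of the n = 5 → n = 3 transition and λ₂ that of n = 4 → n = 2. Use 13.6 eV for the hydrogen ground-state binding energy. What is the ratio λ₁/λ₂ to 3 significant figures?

λ ∝ 1/ΔE ∝ 1/(1/n_f² − 1/n_i²), and the Z² and hc factors cancel in the ratio.
λ₁/λ₂ = (1/2² − 1/4²)/(1/3² − 1/5²) = 0.1875/0.07111 = 2.64.

2.64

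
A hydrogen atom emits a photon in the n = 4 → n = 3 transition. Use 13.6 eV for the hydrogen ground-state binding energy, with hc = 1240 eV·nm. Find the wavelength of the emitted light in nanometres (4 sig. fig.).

ΔE = 13.60 × (1/3² − 1/4²) = 13.60 × 0.04861 = 0.6611 eV.
λ = hc/ΔE = 1240 / 0.6611 = 1876 nm.
This line belongs to the Paschen series.

1876 nm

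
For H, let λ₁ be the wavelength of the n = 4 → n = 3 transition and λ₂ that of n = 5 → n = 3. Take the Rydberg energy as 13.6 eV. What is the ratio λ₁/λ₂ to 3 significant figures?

λ ∝ 1/ΔE ∝ 1/(1/n_f² − 1/n_i²), and the Z² and hc factors cancel in the ratio.
λ₁/λ₂ = (1/3² − 1/5²)/(1/3² − 1/4²) = 0.07111/0.04861 = 1.46.

1.46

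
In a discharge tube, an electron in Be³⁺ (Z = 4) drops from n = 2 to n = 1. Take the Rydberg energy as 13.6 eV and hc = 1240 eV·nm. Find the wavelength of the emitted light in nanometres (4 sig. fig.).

For Z = 4 the level energies scale as Z², so the effective Rydberg energy is 13.6 × 16 = 217.6 eV.
ΔE = 217.6 × (1/1² − 1/2²) = 217.6 × 0.7500 = 163.2 eV.
λ = hc/ΔE = 1240 / 163.2 = 7.598 nm.

7.598 nm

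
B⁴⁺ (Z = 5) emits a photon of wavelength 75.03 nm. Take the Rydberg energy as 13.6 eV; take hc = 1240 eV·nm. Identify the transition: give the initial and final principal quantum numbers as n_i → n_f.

The photon energy is ΔE = hc/λ = 1240 / 75.03 = 16.53 eV.
With Z = 5, ΔE = 340.0 × (1/n_f² − 1/n_i²), so 1/n_f² − 1/n_i² = 0.04861.
Trying n_f = 3 gives 1/n_i² = 0.06250, i.e. n_i ≈ 4; this pair matches.

n_i = 4, n_f = 3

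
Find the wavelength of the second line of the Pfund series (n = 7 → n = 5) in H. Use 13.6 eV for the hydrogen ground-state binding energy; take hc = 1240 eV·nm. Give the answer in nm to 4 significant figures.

4654 nm

The Pfund series terminates on n_f = 5; the second line has n_i = 5+2 = 7.
ΔE = 13.60 × (1/5² − 1/7²) = 0.2664 eV.
λ = 1240 / 0.2664 = 4654 nm.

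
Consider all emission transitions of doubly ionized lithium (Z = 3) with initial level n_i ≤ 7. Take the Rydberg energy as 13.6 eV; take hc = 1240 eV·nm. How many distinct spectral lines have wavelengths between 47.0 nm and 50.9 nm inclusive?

1

Enumerate all n_i → n_f pairs with 1 ≤ n_f < n_i ≤ 7 and compute λ = 1240 / [13.6·9·(1/n_f² − 1/n_i²)].
Lines falling in [47.0, 50.9] nm: 5→2 (48.24 nm).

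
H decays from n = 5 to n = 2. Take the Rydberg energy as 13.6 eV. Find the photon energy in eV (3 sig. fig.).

E_5 = −13.60/25 = −0.5440 eV and E_2 = −13.60/4 = −3.400 eV.
The photon energy is |E_5 − E_2| = 2.86 eV.

2.86 eV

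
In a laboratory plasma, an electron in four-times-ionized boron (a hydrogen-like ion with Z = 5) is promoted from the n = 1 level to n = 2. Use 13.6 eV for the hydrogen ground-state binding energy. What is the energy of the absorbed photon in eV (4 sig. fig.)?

The Bohr energies scale as Z², so for Z = 5: E_n = −340.0/n² eV.
E_2 = −340.0/4 = −85.00 eV and E_1 = −340.0/1 = −340.0 eV.
The photon energy is |E_2 − E_1| = 255.0 eV.

255.0 eV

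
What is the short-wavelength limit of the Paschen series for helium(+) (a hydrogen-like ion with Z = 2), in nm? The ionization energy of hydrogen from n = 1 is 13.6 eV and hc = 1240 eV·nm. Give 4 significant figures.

205.1 nm

The Paschen series has lower level n_f = 3; the series limit corresponds to n_i → ∞.
ΔE_max = 13.6 × 4 / 3² = 6.044 eV.
λ_min = 1240 / 6.044 = 205.1 nm.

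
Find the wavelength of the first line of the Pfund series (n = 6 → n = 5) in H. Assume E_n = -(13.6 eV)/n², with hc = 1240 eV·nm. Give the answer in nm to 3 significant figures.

7460 nm

The Pfund series terminates on n_f = 5; the first line has n_i = 5+1 = 6.
ΔE = 13.60 × (1/5² − 1/6²) = 0.1662 eV.
λ = 1240 / 0.1662 = 7460 nm.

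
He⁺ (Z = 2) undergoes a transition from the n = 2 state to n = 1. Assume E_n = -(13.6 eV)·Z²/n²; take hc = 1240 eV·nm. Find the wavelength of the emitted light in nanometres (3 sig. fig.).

For Z = 2 the level energies scale as Z², so the effective Rydberg energy is 13.6 × 4 = 54.40 eV.
ΔE = 54.40 × (1/1² − 1/2²) = 54.40 × 0.7500 = 40.80 eV.
λ = hc/ΔE = 1240 / 40.80 = 30.4 nm.

30.4 nm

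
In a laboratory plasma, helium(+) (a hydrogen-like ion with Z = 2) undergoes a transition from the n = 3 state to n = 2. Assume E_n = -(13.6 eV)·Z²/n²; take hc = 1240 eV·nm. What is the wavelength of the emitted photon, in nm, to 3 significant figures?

164 nm

For Z = 2 the level energies scale as Z², so the effective Rydberg energy is 13.6 × 4 = 54.40 eV.
ΔE = 54.40 × (1/2² − 1/3²) = 54.40 × 0.1389 = 7.556 eV.
λ = hc/ΔE = 1240 / 7.556 = 164 nm.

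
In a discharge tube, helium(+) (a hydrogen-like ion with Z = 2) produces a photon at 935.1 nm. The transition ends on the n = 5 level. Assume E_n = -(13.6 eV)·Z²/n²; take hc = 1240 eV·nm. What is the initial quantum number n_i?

n_i = 8

The photon energy is ΔE = hc/λ = 1240 / 935.1 = 1.326 eV.
With Z = 2, ΔE = 54.40 × (1/n_f² − 1/n_i²), so 1/n_f² − 1/n_i² = 0.02438.
With n_f = 5: 1/n_i² = 1/25 − 0.02438 = 0.01562, so n_i ≈ 8.00.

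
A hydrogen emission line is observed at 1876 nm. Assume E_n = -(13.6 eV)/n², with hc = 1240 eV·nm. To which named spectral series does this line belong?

ΔE = 1240/1876 = 0.6610 eV.
This matches 13.6 × (1/3² − 1/4²), so n_f = 3: the Paschen series.

Paschen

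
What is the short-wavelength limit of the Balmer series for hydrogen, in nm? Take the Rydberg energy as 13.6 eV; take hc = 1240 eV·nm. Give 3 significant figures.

365 nm

The Balmer series has lower level n_f = 2; the series limit corresponds to n_i → ∞.
ΔE_max = 13.6 × 1 / 2² = 3.400 eV.
λ_min = 1240 / 3.400 = 365 nm.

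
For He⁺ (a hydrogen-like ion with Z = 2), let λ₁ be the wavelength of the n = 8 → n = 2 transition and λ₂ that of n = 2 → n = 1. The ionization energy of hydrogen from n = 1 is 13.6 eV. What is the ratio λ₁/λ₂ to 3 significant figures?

3.20

λ ∝ 1/ΔE ∝ 1/(1/n_f² − 1/n_i²), and the Z² and hc factors cancel in the ratio.
λ₁/λ₂ = (1/1² − 1/2²)/(1/2² − 1/8²) = 0.7500/0.2344 = 3.20.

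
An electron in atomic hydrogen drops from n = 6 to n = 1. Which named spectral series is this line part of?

The series is set by the lower level: n_f = 1 is the Lyman series.

Lyman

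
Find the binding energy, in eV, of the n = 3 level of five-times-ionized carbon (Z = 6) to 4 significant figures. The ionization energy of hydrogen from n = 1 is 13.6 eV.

54.40 eV

E_n = −13.6 Z²/n² = −489.6/n² eV for Z = 6.
E_3 = −489.6/9 = −54.40 eV, so ionization (to E = 0) requires 54.40 eV.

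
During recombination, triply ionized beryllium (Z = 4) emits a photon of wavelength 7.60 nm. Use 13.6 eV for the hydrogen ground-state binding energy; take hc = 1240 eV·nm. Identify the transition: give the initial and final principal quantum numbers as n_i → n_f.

n_i = 2, n_f = 1

The photon energy is ΔE = hc/λ = 1240 / 7.60 = 163.2 eV.
With Z = 4, ΔE = 217.6 × (1/n_f² − 1/n_i²), so 1/n_f² − 1/n_i² = 0.7498.
Trying n_f = 1 gives 1/n_i² = 0.2502, i.e. n_i ≈ 2; this pair matches.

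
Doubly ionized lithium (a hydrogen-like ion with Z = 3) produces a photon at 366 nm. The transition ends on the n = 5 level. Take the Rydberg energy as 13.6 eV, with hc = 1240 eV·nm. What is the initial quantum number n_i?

The photon energy is ΔE = hc/λ = 1240 / 366 = 3.388 eV.
With Z = 3, ΔE = 122.4 × (1/n_f² − 1/n_i²), so 1/n_f² − 1/n_i² = 0.02768.
With n_f = 5: 1/n_i² = 1/25 − 0.02768 = 0.01232, so n_i ≈ 9.01.

n_i = 9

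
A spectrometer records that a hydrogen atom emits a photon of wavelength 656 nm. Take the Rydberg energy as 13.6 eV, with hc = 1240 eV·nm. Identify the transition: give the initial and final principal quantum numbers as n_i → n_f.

The photon energy is ΔE = hc/λ = 1240 / 656 = 1.890 eV.
With Z = 1, ΔE = 13.60 × (1/n_f² − 1/n_i²), so 1/n_f² − 1/n_i² = 0.1390.
Trying n_f = 2 gives 1/n_i² = 0.1110, i.e. n_i ≈ 3; this pair matches.

n_i = 3, n_f = 2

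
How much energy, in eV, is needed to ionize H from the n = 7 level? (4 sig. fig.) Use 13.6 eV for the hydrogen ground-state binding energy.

0.2776 eV

E_7 = −13.60/49 = −0.2776 eV, so ionization (to E = 0) requires 0.2776 eV.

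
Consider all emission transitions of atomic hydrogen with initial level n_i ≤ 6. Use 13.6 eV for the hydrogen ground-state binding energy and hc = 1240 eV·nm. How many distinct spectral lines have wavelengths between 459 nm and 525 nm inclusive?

1

Enumerate all n_i → n_f pairs with 1 ≤ n_f < n_i ≤ 6 and compute λ = 1240 / [13.6·1·(1/n_f² − 1/n_i²)].
Lines falling in [459, 525] nm: 4→2 (486.3 nm).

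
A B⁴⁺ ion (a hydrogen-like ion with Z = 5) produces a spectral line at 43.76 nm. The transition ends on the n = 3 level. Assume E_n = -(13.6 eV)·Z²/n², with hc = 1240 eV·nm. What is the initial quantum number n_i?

The photon energy is ΔE = hc/λ = 1240 / 43.76 = 28.34 eV.
With Z = 5, ΔE = 340.0 × (1/n_f² − 1/n_i²), so 1/n_f² − 1/n_i² = 0.08334.
With n_f = 3: 1/n_i² = 1/9 − 0.08334 = 0.02777, so n_i ≈ 6.00.

n_i = 6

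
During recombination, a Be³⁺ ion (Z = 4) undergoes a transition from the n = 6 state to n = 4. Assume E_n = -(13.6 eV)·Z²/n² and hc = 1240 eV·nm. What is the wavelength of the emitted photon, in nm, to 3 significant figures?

For Z = 4 the level energies scale as Z², so the effective Rydberg energy is 13.6 × 16 = 217.6 eV.
ΔE = 217.6 × (1/4² − 1/6²) = 217.6 × 0.03472 = 7.556 eV.
λ = hc/ΔE = 1240 / 7.556 = 164 nm.

164 nm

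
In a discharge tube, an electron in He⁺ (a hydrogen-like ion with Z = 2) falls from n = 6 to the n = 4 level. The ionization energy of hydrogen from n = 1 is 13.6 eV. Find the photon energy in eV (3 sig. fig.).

1.89 eV

The Bohr energies scale as Z², so for Z = 2: E_n = −54.40/n² eV.
E_6 = −54.40/36 = −1.511 eV and E_4 = −54.40/16 = −3.400 eV.
The photon energy is |E_6 − E_4| = 1.89 eV.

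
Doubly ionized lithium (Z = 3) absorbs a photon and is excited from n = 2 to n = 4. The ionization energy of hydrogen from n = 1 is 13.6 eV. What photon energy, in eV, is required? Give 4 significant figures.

22.95 eV

The Bohr energies scale as Z², so for Z = 3: E_n = −122.4/n² eV.
E_4 = −122.4/16 = −7.650 eV and E_2 = −122.4/4 = −30.60 eV.
The photon energy is |E_4 − E_2| = 22.95 eV.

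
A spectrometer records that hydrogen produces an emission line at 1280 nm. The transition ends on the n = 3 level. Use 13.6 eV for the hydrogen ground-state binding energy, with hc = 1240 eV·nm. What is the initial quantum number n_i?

n_i = 5

The photon energy is ΔE = hc/λ = 1240 / 1280 = 0.9688 eV.
With Z = 1, ΔE = 13.60 × (1/n_f² − 1/n_i²), so 1/n_f² − 1/n_i² = 0.07123.
With n_f = 3: 1/n_i² = 1/9 − 0.07123 = 0.03988, so n_i ≈ 5.01.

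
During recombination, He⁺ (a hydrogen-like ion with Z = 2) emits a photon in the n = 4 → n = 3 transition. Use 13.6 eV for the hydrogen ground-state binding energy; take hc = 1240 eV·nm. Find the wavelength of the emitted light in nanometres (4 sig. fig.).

For Z = 2 the level energies scale as Z², so the effective Rydberg energy is 13.6 × 4 = 54.40 eV.
ΔE = 54.40 × (1/3² − 1/4²) = 54.40 × 0.04861 = 2.644 eV.
λ = hc/ΔE = 1240 / 2.644 = 468.9 nm.

468.9 nm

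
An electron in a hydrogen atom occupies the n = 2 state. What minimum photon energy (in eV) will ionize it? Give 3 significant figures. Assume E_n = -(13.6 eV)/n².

E_2 = −13.60/4 = −3.40 eV, so ionization (to E = 0) requires 3.40 eV.

3.40 eV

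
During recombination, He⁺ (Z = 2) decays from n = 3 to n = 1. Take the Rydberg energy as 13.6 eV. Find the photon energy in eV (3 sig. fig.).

48.4 eV

The Bohr energies scale as Z², so for Z = 2: E_n = −54.40/n² eV.
E_3 = −54.40/9 = −6.044 eV and E_1 = −54.40/1 = −54.40 eV.
The photon energy is |E_3 − E_1| = 48.4 eV.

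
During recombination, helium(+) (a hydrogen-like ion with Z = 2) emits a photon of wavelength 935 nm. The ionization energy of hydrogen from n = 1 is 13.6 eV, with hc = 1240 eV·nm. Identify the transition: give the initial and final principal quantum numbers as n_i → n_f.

n_i = 8, n_f = 5

The photon energy is ΔE = hc/λ = 1240 / 935 = 1.326 eV.
With Z = 2, ΔE = 54.40 × (1/n_f² − 1/n_i²), so 1/n_f² − 1/n_i² = 0.02438.
Trying n_f = 5 gives 1/n_i² = 0.01562, i.e. n_i ≈ 8; this pair matches.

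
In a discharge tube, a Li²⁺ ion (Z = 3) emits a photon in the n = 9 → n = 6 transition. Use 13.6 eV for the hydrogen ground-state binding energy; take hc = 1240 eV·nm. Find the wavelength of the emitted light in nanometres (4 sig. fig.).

For Z = 3 the level energies scale as Z², so the effective Rydberg energy is 13.6 × 9 = 122.4 eV.
ΔE = 122.4 × (1/6² − 1/9²) = 122.4 × 0.01543 = 1.889 eV.
λ = hc/ΔE = 1240 / 1.889 = 656.5 nm.

656.5 nm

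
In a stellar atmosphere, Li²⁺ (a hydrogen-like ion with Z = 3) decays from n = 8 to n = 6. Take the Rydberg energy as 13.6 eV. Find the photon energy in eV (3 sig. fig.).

The Bohr energies scale as Z², so for Z = 3: E_n = −122.4/n² eV.
E_8 = −122.4/64 = −1.913 eV and E_6 = −122.4/36 = −3.400 eV.
The photon energy is |E_8 − E_6| = 1.49 eV.

1.49 eV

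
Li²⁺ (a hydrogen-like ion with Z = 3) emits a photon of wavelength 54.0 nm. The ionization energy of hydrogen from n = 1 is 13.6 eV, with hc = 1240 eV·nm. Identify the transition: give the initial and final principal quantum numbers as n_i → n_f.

The photon energy is ΔE = hc/λ = 1240 / 54.0 = 22.96 eV.
With Z = 3, ΔE = 122.4 × (1/n_f² − 1/n_i²), so 1/n_f² − 1/n_i² = 0.1876.
Trying n_f = 2 gives 1/n_i² = 0.06239, i.e. n_i ≈ 4; this pair matches.

n_i = 4, n_f = 2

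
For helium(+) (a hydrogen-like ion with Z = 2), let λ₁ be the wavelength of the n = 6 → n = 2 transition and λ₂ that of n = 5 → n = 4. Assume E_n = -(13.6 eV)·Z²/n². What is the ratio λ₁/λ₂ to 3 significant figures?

λ ∝ 1/ΔE ∝ 1/(1/n_f² − 1/n_i²), and the Z² and hc factors cancel in the ratio.
λ₁/λ₂ = (1/4² − 1/5²)/(1/2² − 1/6²) = 0.02250/0.2222 = 0.101.

0.101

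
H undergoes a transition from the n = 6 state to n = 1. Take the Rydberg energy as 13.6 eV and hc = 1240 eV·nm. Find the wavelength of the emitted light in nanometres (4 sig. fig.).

ΔE = 13.60 × (1/1² − 1/6²) = 13.60 × 0.9722 = 13.22 eV.
λ = hc/ΔE = 1240 / 13.22 = 93.78 nm.
This line belongs to the Lyman series.

93.78 nm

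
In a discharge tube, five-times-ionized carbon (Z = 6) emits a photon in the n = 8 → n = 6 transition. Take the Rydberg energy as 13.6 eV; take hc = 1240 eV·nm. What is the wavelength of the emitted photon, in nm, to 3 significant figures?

For Z = 6 the level energies scale as Z², so the effective Rydberg energy is 13.6 × 36 = 489.6 eV.
ΔE = 489.6 × (1/6² − 1/8²) = 489.6 × 0.01215 = 5.950 eV.
λ = hc/ΔE = 1240 / 5.950 = 208 nm.

208 nm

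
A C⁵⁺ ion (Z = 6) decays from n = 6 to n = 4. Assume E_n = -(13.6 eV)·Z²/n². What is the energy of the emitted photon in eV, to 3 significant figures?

17.0 eV

The Bohr energies scale as Z², so for Z = 6: E_n = −489.6/n² eV.
E_6 = −489.6/36 = −13.60 eV and E_4 = −489.6/16 = −30.60 eV.
The photon energy is |E_6 − E_4| = 17.0 eV.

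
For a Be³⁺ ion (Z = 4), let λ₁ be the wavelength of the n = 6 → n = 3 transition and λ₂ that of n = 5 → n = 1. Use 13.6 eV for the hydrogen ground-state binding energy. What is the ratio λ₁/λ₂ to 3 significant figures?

11.5

λ ∝ 1/ΔE ∝ 1/(1/n_f² − 1/n_i²), and the Z² and hc factors cancel in the ratio.
λ₁/λ₂ = (1/1² − 1/5²)/(1/3² − 1/6²) = 0.9600/0.08333 = 11.5.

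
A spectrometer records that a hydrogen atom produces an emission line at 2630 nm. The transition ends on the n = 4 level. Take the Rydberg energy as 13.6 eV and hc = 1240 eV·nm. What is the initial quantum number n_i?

n_i = 6

The photon energy is ΔE = hc/λ = 1240 / 2630 = 0.4715 eV.
With Z = 1, ΔE = 13.60 × (1/n_f² − 1/n_i²), so 1/n_f² − 1/n_i² = 0.03467.
With n_f = 4: 1/n_i² = 1/16 − 0.03467 = 0.02783, so n_i ≈ 5.99.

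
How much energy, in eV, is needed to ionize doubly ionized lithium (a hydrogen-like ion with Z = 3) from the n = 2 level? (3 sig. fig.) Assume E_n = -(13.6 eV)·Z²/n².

30.6 eV

E_n = −13.6 Z²/n² = −122.4/n² eV for Z = 3.
E_2 = −122.4/4 = −30.6 eV, so ionization (to E = 0) requires 30.6 eV.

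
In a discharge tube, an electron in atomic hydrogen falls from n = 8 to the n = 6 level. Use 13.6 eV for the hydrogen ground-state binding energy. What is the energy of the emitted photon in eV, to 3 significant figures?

E_8 = −13.60/64 = −0.2125 eV and E_6 = −13.60/36 = −0.3778 eV.
The photon energy is |E_8 − E_6| = 0.165 eV.

0.165 eV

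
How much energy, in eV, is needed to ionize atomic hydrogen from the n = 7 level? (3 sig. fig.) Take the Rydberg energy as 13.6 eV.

0.278 eV

E_7 = −13.60/49 = −0.278 eV, so ionization (to E = 0) requires 0.278 eV.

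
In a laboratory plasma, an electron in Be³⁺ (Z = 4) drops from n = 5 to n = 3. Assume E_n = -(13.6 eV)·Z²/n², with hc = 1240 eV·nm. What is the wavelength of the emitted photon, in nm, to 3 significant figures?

80.1 nm

For Z = 4 the level energies scale as Z², so the effective Rydberg energy is 13.6 × 16 = 217.6 eV.
ΔE = 217.6 × (1/3² − 1/5²) = 217.6 × 0.07111 = 15.47 eV.
λ = hc/ΔE = 1240 / 15.47 = 80.1 nm.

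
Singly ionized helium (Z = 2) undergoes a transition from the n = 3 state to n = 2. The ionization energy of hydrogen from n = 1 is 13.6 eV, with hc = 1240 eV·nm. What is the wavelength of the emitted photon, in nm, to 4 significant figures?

For Z = 2 the level energies scale as Z², so the effective Rydberg energy is 13.6 × 4 = 54.40 eV.
ΔE = 54.40 × (1/2² − 1/3²) = 54.40 × 0.1389 = 7.556 eV.
λ = hc/ΔE = 1240 / 7.556 = 164.1 nm.

164.1 nm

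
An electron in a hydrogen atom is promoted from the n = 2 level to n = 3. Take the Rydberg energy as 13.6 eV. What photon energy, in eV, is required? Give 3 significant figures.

E_3 = −13.60/9 = −1.511 eV and E_2 = −13.60/4 = −3.400 eV.
The photon energy is |E_3 − E_2| = 1.89 eV.

1.89 eV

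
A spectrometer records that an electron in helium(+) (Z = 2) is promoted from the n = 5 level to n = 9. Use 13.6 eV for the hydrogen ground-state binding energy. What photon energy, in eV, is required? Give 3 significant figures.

The Bohr energies scale as Z², so for Z = 2: E_n = −54.40/n² eV.
E_9 = −54.40/81 = −0.6716 eV and E_5 = −54.40/25 = −2.176 eV.
The photon energy is |E_9 − E_5| = 1.50 eV.

1.50 eV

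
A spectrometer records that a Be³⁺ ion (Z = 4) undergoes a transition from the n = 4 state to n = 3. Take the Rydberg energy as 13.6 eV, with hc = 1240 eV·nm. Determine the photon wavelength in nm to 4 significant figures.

117.2 nm

For Z = 4 the level energies scale as Z², so the effective Rydberg energy is 13.6 × 16 = 217.6 eV.
ΔE = 217.6 × (1/3² − 1/4²) = 217.6 × 0.04861 = 10.58 eV.
λ = hc/ΔE = 1240 / 10.58 = 117.2 nm.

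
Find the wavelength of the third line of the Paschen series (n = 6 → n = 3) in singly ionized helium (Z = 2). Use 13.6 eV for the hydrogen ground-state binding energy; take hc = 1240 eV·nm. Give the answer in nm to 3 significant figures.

The Paschen series terminates on n_f = 3; the third line has n_i = 3+3 = 6.
ΔE = 54.40 × (1/3² − 1/6²) = 4.533 eV.
λ = 1240 / 4.533 = 274 nm.

274 nm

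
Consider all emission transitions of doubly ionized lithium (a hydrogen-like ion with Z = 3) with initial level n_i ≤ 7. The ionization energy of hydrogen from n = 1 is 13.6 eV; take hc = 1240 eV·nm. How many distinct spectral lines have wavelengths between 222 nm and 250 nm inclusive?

Enumerate all n_i → n_f pairs with 1 ≤ n_f < n_i ≤ 7 and compute λ = 1240 / [13.6·9·(1/n_f² − 1/n_i²)].
Lines falling in [222, 250] nm: 7→4 (240.7 nm).

1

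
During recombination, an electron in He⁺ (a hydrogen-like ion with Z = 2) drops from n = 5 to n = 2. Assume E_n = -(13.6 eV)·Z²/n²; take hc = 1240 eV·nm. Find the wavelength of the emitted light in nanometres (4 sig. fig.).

For Z = 2 the level energies scale as Z², so the effective Rydberg energy is 13.6 × 4 = 54.40 eV.
ΔE = 54.40 × (1/2² − 1/5²) = 54.40 × 0.2100 = 11.42 eV.
λ = hc/ΔE = 1240 / 11.42 = 108.5 nm.

108.5 nm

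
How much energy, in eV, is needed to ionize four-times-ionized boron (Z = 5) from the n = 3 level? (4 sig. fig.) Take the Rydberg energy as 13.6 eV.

E_n = −13.6 Z²/n² = −340.0/n² eV for Z = 5.
E_3 = −340.0/9 = −37.78 eV, so ionization (to E = 0) requires 37.78 eV.

37.78 eV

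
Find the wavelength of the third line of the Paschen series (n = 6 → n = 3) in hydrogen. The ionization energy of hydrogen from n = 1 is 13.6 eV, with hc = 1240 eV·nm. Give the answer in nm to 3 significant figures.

The Paschen series terminates on n_f = 3; the third line has n_i = 3+3 = 6.
ΔE = 13.60 × (1/3² − 1/6²) = 1.133 eV.
λ = 1240 / 1.133 = 1090 nm.

1090 nm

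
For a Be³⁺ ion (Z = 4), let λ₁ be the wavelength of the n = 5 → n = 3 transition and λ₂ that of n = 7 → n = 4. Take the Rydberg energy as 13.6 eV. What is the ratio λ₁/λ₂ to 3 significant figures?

λ ∝ 1/ΔE ∝ 1/(1/n_f² − 1/n_i²), and the Z² and hc factors cancel in the ratio.
λ₁/λ₂ = (1/4² − 1/7²)/(1/3² − 1/5²) = 0.04209/0.07111 = 0.592.

0.592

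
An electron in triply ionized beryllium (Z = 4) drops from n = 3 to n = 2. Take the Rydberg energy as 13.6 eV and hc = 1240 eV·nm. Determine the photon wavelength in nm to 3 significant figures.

41.0 nm

For Z = 4 the level energies scale as Z², so the effective Rydberg energy is 13.6 × 16 = 217.6 eV.
ΔE = 217.6 × (1/2² − 1/3²) = 217.6 × 0.1389 = 30.22 eV.
λ = hc/ΔE = 1240 / 30.22 = 41.0 nm.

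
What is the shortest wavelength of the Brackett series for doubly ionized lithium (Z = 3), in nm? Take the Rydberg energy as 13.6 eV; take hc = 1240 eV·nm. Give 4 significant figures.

162.1 nm

The Brackett series has lower level n_f = 4; the series limit corresponds to n_i → ∞.
ΔE_max = 13.6 × 9 / 4² = 7.650 eV.
λ_min = 1240 / 7.650 = 162.1 nm.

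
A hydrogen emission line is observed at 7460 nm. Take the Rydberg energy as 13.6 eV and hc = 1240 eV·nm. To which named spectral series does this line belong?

Pfund

ΔE = 1240/7460 = 0.1662 eV.
This matches 13.6 × (1/5² − 1/6²), so n_f = 5: the Pfund series.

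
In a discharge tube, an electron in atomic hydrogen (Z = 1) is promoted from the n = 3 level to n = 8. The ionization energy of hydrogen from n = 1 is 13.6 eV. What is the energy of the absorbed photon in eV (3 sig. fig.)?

E_8 = −13.60/64 = −0.2125 eV and E_3 = −13.60/9 = −1.511 eV.
The photon energy is |E_8 − E_3| = 1.30 eV.

1.30 eV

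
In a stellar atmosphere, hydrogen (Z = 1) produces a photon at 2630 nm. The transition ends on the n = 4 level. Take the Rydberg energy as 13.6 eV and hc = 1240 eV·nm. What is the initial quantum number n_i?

The photon energy is ΔE = hc/λ = 1240 / 2630 = 0.4715 eV.
With Z = 1, ΔE = 13.60 × (1/n_f² − 1/n_i²), so 1/n_f² − 1/n_i² = 0.03467.
With n_f = 4: 1/n_i² = 1/16 − 0.03467 = 0.02783, so n_i ≈ 5.99.

n_i = 6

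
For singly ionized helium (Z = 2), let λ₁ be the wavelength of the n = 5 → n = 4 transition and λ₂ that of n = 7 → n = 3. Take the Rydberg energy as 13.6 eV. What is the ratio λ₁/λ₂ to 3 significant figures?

λ ∝ 1/ΔE ∝ 1/(1/n_f² − 1/n_i²), and the Z² and hc factors cancel in the ratio.
λ₁/λ₂ = (1/3² − 1/7²)/(1/4² − 1/5²) = 0.09070/0.02250 = 4.03.

4.03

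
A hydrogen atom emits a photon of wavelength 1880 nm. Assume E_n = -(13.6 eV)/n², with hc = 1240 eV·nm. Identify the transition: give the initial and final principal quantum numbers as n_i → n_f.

n_i = 4, n_f = 3

The photon energy is ΔE = hc/λ = 1240 / 1880 = 0.6596 eV.
With Z = 1, ΔE = 13.60 × (1/n_f² − 1/n_i²), so 1/n_f² − 1/n_i² = 0.04850.
Trying n_f = 3 gives 1/n_i² = 0.06261, i.e. n_i ≈ 4; this pair matches.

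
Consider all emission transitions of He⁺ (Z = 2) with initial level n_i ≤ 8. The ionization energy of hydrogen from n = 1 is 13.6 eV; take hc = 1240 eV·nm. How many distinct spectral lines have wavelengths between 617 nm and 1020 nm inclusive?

3

Enumerate all n_i → n_f pairs with 1 ≤ n_f < n_i ≤ 8 and compute λ = 1240 / [13.6·4·(1/n_f² − 1/n_i²)].
Lines falling in [617, 1020] nm: 6→4 (656.5 nm), 8→5 (935.1 nm), 5→4 (1013 nm).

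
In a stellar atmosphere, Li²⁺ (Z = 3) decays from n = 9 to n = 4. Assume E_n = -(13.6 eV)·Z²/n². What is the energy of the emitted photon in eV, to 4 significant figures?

6.139 eV

The Bohr energies scale as Z², so for Z = 3: E_n = −122.4/n² eV.
E_9 = −122.4/81 = −1.511 eV and E_4 = −122.4/16 = −7.650 eV.
The photon energy is |E_9 − E_4| = 6.139 eV.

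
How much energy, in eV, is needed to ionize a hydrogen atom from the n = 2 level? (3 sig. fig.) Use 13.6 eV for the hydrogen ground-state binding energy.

E_2 = −13.60/4 = −3.40 eV, so ionization (to E = 0) requires 3.40 eV.

3.40 eV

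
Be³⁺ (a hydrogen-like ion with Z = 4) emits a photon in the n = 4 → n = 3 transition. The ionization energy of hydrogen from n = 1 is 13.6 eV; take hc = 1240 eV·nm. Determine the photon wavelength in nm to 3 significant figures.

For Z = 4 the level energies scale as Z², so the effective Rydberg energy is 13.6 × 16 = 217.6 eV.
ΔE = 217.6 × (1/3² − 1/4²) = 217.6 × 0.04861 = 10.58 eV.
λ = hc/ΔE = 1240 / 10.58 = 117 nm.

117 nm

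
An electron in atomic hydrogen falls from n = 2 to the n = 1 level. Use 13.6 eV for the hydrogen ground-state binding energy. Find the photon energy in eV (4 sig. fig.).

E_2 = −13.60/4 = −3.400 eV and E_1 = −13.60/1 = −13.60 eV.
The photon energy is |E_2 − E_1| = 10.20 eV.

10.20 eV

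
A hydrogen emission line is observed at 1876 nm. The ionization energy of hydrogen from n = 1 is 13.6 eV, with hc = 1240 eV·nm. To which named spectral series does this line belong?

Paschen

ΔE = 1240/1876 = 0.6610 eV.
This matches 13.6 × (1/3² − 1/4²), so n_f = 3: the Paschen series.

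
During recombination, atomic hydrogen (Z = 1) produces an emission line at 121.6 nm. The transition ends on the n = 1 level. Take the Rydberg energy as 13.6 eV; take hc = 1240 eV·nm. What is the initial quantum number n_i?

The photon energy is ΔE = hc/λ = 1240 / 121.6 = 10.20 eV.
With Z = 1, ΔE = 13.60 × (1/n_f² − 1/n_i²), so 1/n_f² − 1/n_i² = 0.7498.
With n_f = 1: 1/n_i² = 1/1 − 0.7498 = 0.2502, so n_i ≈ 2.00.

n_i = 2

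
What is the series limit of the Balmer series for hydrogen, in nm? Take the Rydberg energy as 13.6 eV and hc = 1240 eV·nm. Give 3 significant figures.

The Balmer series has lower level n_f = 2; the series limit corresponds to n_i → ∞.
ΔE_max = 13.6 × 1 / 2² = 3.400 eV.
λ_min = 1240 / 3.400 = 365 nm.

365 nm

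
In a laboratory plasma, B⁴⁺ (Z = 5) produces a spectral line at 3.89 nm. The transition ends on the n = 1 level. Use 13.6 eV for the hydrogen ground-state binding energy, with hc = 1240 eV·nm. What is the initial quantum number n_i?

The photon energy is ΔE = hc/λ = 1240 / 3.89 = 318.8 eV.
With Z = 5, ΔE = 340.0 × (1/n_f² − 1/n_i²), so 1/n_f² − 1/n_i² = 0.9375.
With n_f = 1: 1/n_i² = 1/1 − 0.9375 = 0.06245, so n_i ≈ 4.00.

n_i = 4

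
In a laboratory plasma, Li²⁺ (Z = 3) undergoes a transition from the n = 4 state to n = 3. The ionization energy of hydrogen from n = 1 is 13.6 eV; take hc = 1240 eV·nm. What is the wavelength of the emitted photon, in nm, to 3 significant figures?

208 nm

For Z = 3 the level energies scale as Z², so the effective Rydberg energy is 13.6 × 9 = 122.4 eV.
ΔE = 122.4 × (1/3² − 1/4²) = 122.4 × 0.04861 = 5.950 eV.
λ = hc/ΔE = 1240 / 5.950 = 208 nm.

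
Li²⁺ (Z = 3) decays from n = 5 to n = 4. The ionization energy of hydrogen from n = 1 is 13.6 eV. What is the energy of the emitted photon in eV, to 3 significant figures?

The Bohr energies scale as Z², so for Z = 3: E_n = −122.4/n² eV.
E_5 = −122.4/25 = −4.896 eV and E_4 = −122.4/16 = −7.650 eV.
The photon energy is |E_5 − E_4| = 2.75 eV.

2.75 eV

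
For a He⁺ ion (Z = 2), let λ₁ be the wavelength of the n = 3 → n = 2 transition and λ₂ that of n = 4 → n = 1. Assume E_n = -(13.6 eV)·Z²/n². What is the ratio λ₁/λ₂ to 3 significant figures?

6.75

λ ∝ 1/ΔE ∝ 1/(1/n_f² − 1/n_i²), and the Z² and hc factors cancel in the ratio.
λ₁/λ₂ = (1/1² − 1/4²)/(1/2² − 1/3²) = 0.9375/0.1389 = 6.75.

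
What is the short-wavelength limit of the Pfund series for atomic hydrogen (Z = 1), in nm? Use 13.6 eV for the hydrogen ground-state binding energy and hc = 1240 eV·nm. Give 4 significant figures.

2279 nm

The Pfund series has lower level n_f = 5; the series limit corresponds to n_i → ∞.
ΔE_max = 13.6 × 1 / 5² = 0.5440 eV.
λ_min = 1240 / 0.5440 = 2279 nm.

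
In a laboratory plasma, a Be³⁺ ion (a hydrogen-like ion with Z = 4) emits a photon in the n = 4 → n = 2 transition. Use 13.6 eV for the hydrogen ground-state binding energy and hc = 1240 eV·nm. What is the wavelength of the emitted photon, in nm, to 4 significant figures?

For Z = 4 the level energies scale as Z², so the effective Rydberg energy is 13.6 × 16 = 217.6 eV.
ΔE = 217.6 × (1/2² − 1/4²) = 217.6 × 0.1875 = 40.80 eV.
λ = hc/ΔE = 1240 / 40.80 = 30.39 nm.

30.39 nm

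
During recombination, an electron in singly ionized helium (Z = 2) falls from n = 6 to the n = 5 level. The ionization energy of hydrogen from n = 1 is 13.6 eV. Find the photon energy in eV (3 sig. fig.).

0.665 eV

The Bohr energies scale as Z², so for Z = 2: E_n = −54.40/n² eV.
E_6 = −54.40/36 = −1.511 eV and E_5 = −54.40/25 = −2.176 eV.
The photon energy is |E_6 − E_5| = 0.665 eV.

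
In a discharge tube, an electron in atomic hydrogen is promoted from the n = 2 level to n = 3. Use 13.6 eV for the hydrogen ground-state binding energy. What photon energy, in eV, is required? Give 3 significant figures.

1.89 eV

E_3 = −13.60/9 = −1.511 eV and E_2 = −13.60/4 = −3.400 eV.
The photon energy is |E_3 − E_2| = 1.89 eV.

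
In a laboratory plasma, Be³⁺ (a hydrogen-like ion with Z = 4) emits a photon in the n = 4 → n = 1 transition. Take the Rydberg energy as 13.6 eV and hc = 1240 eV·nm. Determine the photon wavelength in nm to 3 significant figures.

6.08 nm

For Z = 4 the level energies scale as Z², so the effective Rydberg energy is 13.6 × 16 = 217.6 eV.
ΔE = 217.6 × (1/1² − 1/4²) = 217.6 × 0.9375 = 204.0 eV.
λ = hc/ΔE = 1240 / 204.0 = 6.08 nm.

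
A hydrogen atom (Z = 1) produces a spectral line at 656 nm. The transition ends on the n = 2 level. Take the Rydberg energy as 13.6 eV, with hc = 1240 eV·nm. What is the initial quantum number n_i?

n_i = 3

The photon energy is ΔE = hc/λ = 1240 / 656 = 1.890 eV.
With Z = 1, ΔE = 13.60 × (1/n_f² − 1/n_i²), so 1/n_f² − 1/n_i² = 0.1390.
With n_f = 2: 1/n_i² = 1/4 − 0.1390 = 0.1110, so n_i ≈ 3.00.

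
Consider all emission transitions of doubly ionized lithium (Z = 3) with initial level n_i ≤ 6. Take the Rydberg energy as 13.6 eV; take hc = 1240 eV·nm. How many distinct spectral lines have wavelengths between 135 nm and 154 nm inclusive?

1

Enumerate all n_i → n_f pairs with 1 ≤ n_f < n_i ≤ 6 and compute λ = 1240 / [13.6·9·(1/n_f² − 1/n_i²)].
Lines falling in [135, 154] nm: 5→3 (142.5 nm).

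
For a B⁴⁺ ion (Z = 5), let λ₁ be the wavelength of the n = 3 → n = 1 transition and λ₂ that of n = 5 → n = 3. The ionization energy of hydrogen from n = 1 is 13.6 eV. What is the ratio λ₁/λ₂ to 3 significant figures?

0.0800

λ ∝ 1/ΔE ∝ 1/(1/n_f² − 1/n_i²), and the Z² and hc factors cancel in the ratio.
λ₁/λ₂ = (1/3² − 1/5²)/(1/1² − 1/3²) = 0.07111/0.8889 = 0.0800.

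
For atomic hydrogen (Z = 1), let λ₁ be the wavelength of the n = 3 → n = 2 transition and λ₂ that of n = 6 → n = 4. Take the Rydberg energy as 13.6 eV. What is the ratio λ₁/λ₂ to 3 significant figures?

0.250

λ ∝ 1/ΔE ∝ 1/(1/n_f² − 1/n_i²), and the Z² and hc factors cancel in the ratio.
λ₁/λ₂ = (1/4² − 1/6²)/(1/2² − 1/3²) = 0.03472/0.1389 = 0.250.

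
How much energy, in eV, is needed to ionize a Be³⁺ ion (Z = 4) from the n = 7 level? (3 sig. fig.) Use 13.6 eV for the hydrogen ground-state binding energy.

E_n = −13.6 Z²/n² = −217.6/n² eV for Z = 4.
E_7 = −217.6/49 = −4.44 eV, so ionization (to E = 0) requires 4.44 eV.

4.44 eV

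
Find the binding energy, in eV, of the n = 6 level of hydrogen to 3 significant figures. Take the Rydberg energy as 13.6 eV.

E_6 = −13.60/36 = −0.378 eV, so ionization (to E = 0) requires 0.378 eV.

0.378 eV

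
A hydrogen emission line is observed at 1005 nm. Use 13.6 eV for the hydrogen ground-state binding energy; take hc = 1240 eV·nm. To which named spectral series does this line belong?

Paschen

ΔE = 1240/1005 = 1.234 eV.
This matches 13.6 × (1/3² − 1/7²), so n_f = 3: the Paschen series.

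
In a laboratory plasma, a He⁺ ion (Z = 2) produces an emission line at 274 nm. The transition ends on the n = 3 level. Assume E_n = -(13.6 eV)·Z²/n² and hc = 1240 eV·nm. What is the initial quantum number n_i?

n_i = 6

The photon energy is ΔE = hc/λ = 1240 / 274 = 4.526 eV.
With Z = 2, ΔE = 54.40 × (1/n_f² − 1/n_i²), so 1/n_f² − 1/n_i² = 0.08319.
With n_f = 3: 1/n_i² = 1/9 − 0.08319 = 0.02792, so n_i ≈ 5.98.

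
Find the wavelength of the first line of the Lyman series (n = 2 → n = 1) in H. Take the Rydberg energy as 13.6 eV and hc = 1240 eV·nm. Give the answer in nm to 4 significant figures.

The Lyman series terminates on n_f = 1; the first line has n_i = 1+1 = 2.
ΔE = 13.60 × (1/1² − 1/2²) = 10.20 eV.
λ = 1240 / 10.20 = 121.6 nm.

121.6 nm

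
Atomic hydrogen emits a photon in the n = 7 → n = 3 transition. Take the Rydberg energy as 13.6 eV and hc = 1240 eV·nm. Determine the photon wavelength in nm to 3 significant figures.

ΔE = 13.60 × (1/3² − 1/7²) = 13.60 × 0.09070 = 1.234 eV.
λ = hc/ΔE = 1240 / 1.234 = 1010 nm.
This line belongs to the Paschen series.

1010 nm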